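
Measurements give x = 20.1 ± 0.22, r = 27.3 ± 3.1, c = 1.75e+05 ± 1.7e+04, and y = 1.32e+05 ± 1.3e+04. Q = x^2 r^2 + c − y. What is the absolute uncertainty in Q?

72000

Let p = x^2·r^2 = 3.01e+05. δp/p = √((2·δx/x)² + (2·δr/r)²) = √(0.000479 + 0.0516) = 0.228, so δp = 68700.
Q = p + c − y: δQ = √(δp² + δc² + δy²) = √(4.72e+09 + 2.89e+08 + 1.69e+08) = 72000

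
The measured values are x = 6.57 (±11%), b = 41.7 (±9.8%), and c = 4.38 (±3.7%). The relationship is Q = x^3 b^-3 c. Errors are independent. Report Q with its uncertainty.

Q is a product of powers, so relative uncertainties combine in quadrature:
  (3·δx/x)² = (3×0.110)² = 0.109;  (-3·δb/b)² = (-3×0.0980)² = 0.0864;  (1·δc/c)² = (1×0.0370)² = 0.00137
δQ/Q = √(0.197) = 0.444
Q = 0.0171, so δQ = 0.444 × 0.0171 = 0.00760.

0.0171 ± 0.00760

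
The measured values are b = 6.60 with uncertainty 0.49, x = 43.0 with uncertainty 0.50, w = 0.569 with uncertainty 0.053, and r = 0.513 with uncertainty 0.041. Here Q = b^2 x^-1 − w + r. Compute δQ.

0.165

Let p = b^2·x^-1 = 1.01. δp/p = √((2·δb/b)² + (-1·δx/x)²) = √(0.0220 + 0.000135) = 0.149, so δp = 0.151.
Q = p − w + r: δQ = √(δp² + δw² + δr²) = √(0.0228 + 0.00281 + 0.00168) = 0.165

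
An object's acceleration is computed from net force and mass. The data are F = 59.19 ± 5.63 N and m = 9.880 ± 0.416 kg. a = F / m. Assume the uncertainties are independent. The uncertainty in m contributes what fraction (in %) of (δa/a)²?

16.4%

(δa/a)² = (1·δF/F)² + (-1·δm/m)²
  F term: (1×0.0951)² = 0.00905
  m term: (-1×0.0421)² = 0.00177
Total = 0.0108. Share from m = 0.00177/0.0108 = 0.164.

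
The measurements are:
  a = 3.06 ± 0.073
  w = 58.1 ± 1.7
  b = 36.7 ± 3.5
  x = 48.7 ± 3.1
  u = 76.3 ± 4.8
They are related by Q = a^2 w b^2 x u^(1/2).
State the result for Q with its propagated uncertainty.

(3.12 ± 0.658) × 10^8

Q is a product of powers, so relative uncertainties combine in quadrature:
  (2·δa/a)² = (2×0.0239)² = 0.00228;  (1·δw/w)² = (1×0.0293)² = 0.000856;  (2·δb/b)² = (2×0.0954)² = 0.0364;  (1·δx/x)² = (1×0.0637)² = 0.00405;  (½·δu/u)² = (0.5×0.0629)² = 0.000989
δQ/Q = √(0.0446) = 0.211
Q = 3.12e+08, so δQ = 0.211 × 3.12e+08 = 6.58e+07.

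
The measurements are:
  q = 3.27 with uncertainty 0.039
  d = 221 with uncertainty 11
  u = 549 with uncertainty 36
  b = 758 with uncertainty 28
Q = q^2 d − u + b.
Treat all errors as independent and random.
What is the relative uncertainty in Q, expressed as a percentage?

Let p = q^2·d = 2360. δp/p = √((2·δq/q)² + (1·δd/d)²) = √(0.000569 + 0.00248) = 0.0552, so δp = 130.
Q = p − u + b: δQ = √(δp² + δu² + δb²) = √(17000 + 1300 + 784) = 138
Q = 2570, so δQ/Q = 138/2570 = 0.0537.

5.37%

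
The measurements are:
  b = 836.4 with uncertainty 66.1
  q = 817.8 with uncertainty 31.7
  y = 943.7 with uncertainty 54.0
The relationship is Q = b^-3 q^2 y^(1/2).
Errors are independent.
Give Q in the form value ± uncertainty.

0.03511 ± 0.00882

For a monomial Q ∝ b^-3, q^2, y^(1/2), fractional errors add in quadrature:
  (-3·δb/b)² = (-3×0.0790)² = 0.0562;  (2·δq/q)² = (2×0.0388)² = 0.00601;  (½·δy/y)² = (0.5×0.0572)² = 0.000819
δQ/Q = √(0.0630) = 0.251
Q = 0.03511, so δQ = 0.251 × 0.03511 = 0.00882.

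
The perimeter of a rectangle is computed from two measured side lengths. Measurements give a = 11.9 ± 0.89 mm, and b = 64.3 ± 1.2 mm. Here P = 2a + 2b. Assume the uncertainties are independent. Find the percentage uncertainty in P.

1.96%

P is a linear combination, so absolute uncertainties add in quadrature:
  (2·δa)² = 3.17;  (2·δb)² = 5.76
δP = √(8.93) = 2.99 mm
P = 152 mm, so δP/P = 2.99/152 = 0.0196.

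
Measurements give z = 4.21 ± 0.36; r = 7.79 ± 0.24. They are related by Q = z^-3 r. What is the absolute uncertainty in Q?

Q is a product of powers, so relative uncertainties combine in quadrature:
  (-3·δz/z)² = (-3×0.0855)² = 0.0658;  (1·δr/r)² = (1×0.0308)² = 0.000949
δQ/Q = √(0.0668) = 0.258
Q = 0.104, so δQ = 0.258 × 0.104 = 0.0270.

0.0270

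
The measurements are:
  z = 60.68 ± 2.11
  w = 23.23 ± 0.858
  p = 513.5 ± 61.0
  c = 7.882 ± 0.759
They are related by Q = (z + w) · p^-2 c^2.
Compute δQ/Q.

0.307

Let u = z + w = 83.91. δu = √(δz² + δw²) = √(4.45 + 0.736) = 2.28, so δu/u = 0.0271.
Q is then a monomial in u, p, c:
δQ/Q = √((δu/u)² + (-2·δp/p)² + (2·δc/c)²) = √(0.000737 + 0.0564 + 0.0371) = 0.307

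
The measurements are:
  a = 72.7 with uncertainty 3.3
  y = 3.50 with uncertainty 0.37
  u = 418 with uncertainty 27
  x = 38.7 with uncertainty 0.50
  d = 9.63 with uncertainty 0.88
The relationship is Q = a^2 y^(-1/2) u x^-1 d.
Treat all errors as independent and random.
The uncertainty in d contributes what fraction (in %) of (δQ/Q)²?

(δQ/Q)² = (2·δa/a)² + (−½·δy/y)² + (1·δu/u)² + (-1·δx/x)² + (1·δd/d)²
  a term: (2×0.0454)² = 0.00824
  y term: (-0.5×0.106)² = 0.00279
  u term: (1×0.0646)² = 0.00417
  x term: (-1×0.0129)² = 0.000167
  d term: (1×0.0914)² = 0.00835
Total = 0.0237. Share from d = 0.00835/0.0237 = 0.352.

35.2%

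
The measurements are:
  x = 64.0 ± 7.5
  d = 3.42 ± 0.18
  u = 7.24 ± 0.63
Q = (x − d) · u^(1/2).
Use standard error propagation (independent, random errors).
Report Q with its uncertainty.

163 ± 21.4

Let w = x − d = 60.6. δw = √(δx² + δd²) = √(56.2 + 0.0324) = 7.50, so δw/w = 0.124.
Q is then a monomial in w, u:
δQ/Q = √((δw/w)² + (½·δu/u)²) = √(0.0153 + 0.00189) = 0.131
Q = 163, so δQ = 0.131 × 163 = 21.4.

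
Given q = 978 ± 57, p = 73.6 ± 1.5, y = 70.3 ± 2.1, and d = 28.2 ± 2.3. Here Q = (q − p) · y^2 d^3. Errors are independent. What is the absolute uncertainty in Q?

Let u = q − p = 904. δu = √(δq² + δp²) = √(3250 + 2.25) = 57.0, so δu/u = 0.0630.
Q is then a monomial in u, y, d:
δQ/Q = √((δu/u)² + (2·δy/y)² + (3·δd/d)²) = √(0.00397 + 0.00357 + 0.0599) = 0.260
Q = 1e+11, so δQ = 0.260 × 1e+11 = 2.6e+10.

2.6e+10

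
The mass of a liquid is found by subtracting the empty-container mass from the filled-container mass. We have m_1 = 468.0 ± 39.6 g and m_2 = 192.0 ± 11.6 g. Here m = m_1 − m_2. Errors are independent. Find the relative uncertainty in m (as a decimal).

0.150

Absolute uncertainties add in quadrature for a linear combination:
  (δm_1)² = 1570;  (δm_2)² = 135
δm = √(1700) = 41.3 g
m = 276.0 g, so δm/m = 41.3/276.0 = 0.150.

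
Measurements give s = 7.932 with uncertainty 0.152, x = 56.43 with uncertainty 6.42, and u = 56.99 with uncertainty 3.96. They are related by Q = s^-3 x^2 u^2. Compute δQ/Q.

0.273

For a monomial Q ∝ s^-3, x^2, u^2, fractional errors add in quadrature:
  (-3·δs/s)² = (-3×0.0192)² = 0.00330;  (2·δx/x)² = (2×0.114)² = 0.0518;  (2·δu/u)² = (2×0.0695)² = 0.0193
δQ/Q = √(0.0744) = 0.273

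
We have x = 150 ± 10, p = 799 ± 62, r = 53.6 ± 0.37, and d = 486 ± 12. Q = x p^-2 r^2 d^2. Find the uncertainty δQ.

Products/powers → add relative errors in quadrature, weighted by exponent:
  (1·δx/x)² = (1×0.0667)² = 0.00444;  (-2·δp/p)² = (-2×0.0776)² = 0.0241;  (2·δr/r)² = (2×0.00690)² = 0.000191;  (2·δd/d)² = (2×0.0247)² = 0.00244
δQ/Q = √(0.0312) = 0.177
Q = 1.59e+05, so δQ = 0.177 × 1.59e+05 = 28100.

28100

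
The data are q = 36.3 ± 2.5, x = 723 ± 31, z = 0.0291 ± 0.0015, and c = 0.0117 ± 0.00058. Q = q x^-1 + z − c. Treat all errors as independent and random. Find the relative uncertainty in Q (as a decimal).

0.0648

Let p = q·x^-1 = 0.0502. δp/p = √((1·δq/q)² + (-1·δx/x)²) = √(0.00474 + 0.00184) = 0.0811, so δp = 0.00407.
Q = p + z − c: δQ = √(δp² + δz² + δc²) = √(1.66e-05 + 2.25e-06 + 3.36e-07) = 0.00438
Q = 0.0676, so δQ/Q = 0.00438/0.0676 = 0.0648.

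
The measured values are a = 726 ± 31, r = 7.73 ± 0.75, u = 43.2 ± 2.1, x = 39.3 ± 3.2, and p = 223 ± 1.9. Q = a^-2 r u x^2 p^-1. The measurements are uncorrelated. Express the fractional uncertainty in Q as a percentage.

21.4%

Since Q is a product/quotient, work with relative uncertainties:
  (-2·δa/a)² = (-2×0.0427)² = 0.00729;  (1·δr/r)² = (1×0.0970)² = 0.00941;  (1·δu/u)² = (1×0.0486)² = 0.00236;  (2·δx/x)² = (2×0.0814)² = 0.0265;  (-1·δp/p)² = (-1×0.00852)² = 7.26e-05
δQ/Q = √(0.0457) = 0.214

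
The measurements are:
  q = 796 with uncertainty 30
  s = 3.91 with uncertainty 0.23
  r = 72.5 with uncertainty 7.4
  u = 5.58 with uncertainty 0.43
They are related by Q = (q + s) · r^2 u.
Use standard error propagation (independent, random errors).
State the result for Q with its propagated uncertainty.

Let w = q + s = 800. δw = √(δq² + δs²) = √(900 + 0.0529) = 30.0, so δw/w = 0.0375.
Q is then a monomial in w, r, u:
δQ/Q = √((δw/w)² + (2·δr/r)² + (1·δu/u)²) = √(0.00141 + 0.0417 + 0.00594) = 0.221
Q = 2.35e+07, so δQ = 0.221 × 2.35e+07 = 5.19e+06.

(2.35 ± 0.519) × 10^7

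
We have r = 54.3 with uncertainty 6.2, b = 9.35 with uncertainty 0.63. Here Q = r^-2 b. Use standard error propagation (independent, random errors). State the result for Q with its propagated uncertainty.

0.00317 ± 0.000755

Products/powers → add relative errors in quadrature, weighted by exponent:
  (-2·δr/r)² = (-2×0.114)² = 0.0521;  (1·δb/b)² = (1×0.0674)² = 0.00454
δQ/Q = √(0.0567) = 0.238
Q = 0.00317, so δQ = 0.238 × 0.00317 = 0.000755.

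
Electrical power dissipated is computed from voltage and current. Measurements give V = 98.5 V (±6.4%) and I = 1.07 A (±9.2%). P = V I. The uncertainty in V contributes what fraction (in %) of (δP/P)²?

32.6%

(δP/P)² = (1·δV/V)² + (1·δI/I)²
  V term: (1×0.0640)² = 0.00410
  I term: (1×0.0920)² = 0.00846
Total = 0.0126. Share from V = 0.00410/0.0126 = 0.326.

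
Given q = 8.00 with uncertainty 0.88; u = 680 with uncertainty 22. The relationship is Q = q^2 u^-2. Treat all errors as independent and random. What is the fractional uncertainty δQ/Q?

0.229

Since Q is a product/quotient, work with relative uncertainties:
  (2·δq/q)² = (2×0.110)² = 0.0484;  (-2·δu/u)² = (-2×0.0324)² = 0.00419
δQ/Q = √(0.0526) = 0.229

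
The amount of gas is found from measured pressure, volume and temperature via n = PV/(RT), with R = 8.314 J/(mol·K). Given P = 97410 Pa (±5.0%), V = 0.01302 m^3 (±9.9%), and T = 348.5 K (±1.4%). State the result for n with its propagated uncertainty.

0.4377 ± 0.0489 mol

n is a product of powers, so relative uncertainties combine in quadrature:
  (1·δP/P)² = (1×0.0500)² = 0.00250;  (1·δV/V)² = (1×0.0990)² = 0.00980;  (-1·δT/T)² = (-1×0.0140)² = 0.000196
δn/n = √(0.0125) = 0.112
n = 0.4377 mol, so δn = 0.112 × 0.4377 = 0.0489 mol.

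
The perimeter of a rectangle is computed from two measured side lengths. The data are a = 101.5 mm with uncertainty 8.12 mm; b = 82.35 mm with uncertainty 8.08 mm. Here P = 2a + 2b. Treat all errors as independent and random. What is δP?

22.9 mm

Sums and differences: (δP)² = Σ (cᵢ δxᵢ)².
  (2·δa)² = 264;  (2·δb)² = 261
δP = √(525) = 22.9 mm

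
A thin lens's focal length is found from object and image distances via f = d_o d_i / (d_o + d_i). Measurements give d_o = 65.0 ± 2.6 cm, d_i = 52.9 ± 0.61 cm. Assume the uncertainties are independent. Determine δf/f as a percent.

∂f/∂d_o = (d_i/(d_o+d_i))² = 0.201;  ∂f/∂d_i = (d_o/(d_o+d_i))² = 0.304
δf = √((∂f/∂d_o · δd_o)² + (∂f/∂d_i · δd_i)²) = √(0.274 + 0.0344) = 0.555 cm
f = 29.2 cm, so δf/f = 0.555/29.2 = 0.0190.

1.90%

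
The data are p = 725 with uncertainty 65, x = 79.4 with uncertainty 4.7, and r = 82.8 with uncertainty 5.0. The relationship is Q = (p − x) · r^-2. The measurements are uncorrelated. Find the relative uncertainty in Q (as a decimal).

Let u = p − x = 646. δu = √(δp² + δx²) = √(4220 + 22.1) = 65.2, so δu/u = 0.101.
Q is then a monomial in u, r:
δQ/Q = √((δu/u)² + (-2·δr/r)²) = √(0.0102 + 0.0146) = 0.157

0.157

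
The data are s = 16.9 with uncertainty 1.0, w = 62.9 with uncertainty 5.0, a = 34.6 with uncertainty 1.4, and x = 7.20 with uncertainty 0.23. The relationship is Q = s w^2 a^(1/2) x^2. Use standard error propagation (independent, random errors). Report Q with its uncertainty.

(2.04 ± 0.372) × 10^7

Q is a product of powers, so relative uncertainties combine in quadrature:
  (1·δs/s)² = (1×0.0592)² = 0.00350;  (2·δw/w)² = (2×0.0795)² = 0.0253;  (½·δa/a)² = (0.5×0.0405)² = 0.000409;  (2·δx/x)² = (2×0.0319)² = 0.00408
δQ/Q = √(0.0333) = 0.182
Q = 2.04e+07, so δQ = 0.182 × 2.04e+07 = 3.72e+06.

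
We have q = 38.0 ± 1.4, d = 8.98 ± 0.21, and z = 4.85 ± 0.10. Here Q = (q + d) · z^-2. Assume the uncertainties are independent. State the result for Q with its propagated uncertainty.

Let u = q + d = 47.0. δu = √(δq² + δd²) = √(1.96 + 0.0441) = 1.42, so δu/u = 0.0301.
Q is then a monomial in u, z:
δQ/Q = √((δu/u)² + (-2·δz/z)²) = √(0.000908 + 0.00170) = 0.0511
Q = 2.00, so δQ = 0.0511 × 2.00 = 0.102.

2.00 ± 0.102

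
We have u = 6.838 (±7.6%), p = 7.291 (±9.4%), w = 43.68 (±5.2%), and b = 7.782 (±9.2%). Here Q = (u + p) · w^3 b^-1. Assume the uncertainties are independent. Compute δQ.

28900

Let h = u + p = 14.13. δh = √(δu² + δp²) = √(0.270 + 0.470) = 0.860, so δh/h = 0.0609.
Q is then a monomial in h, w, b:
δQ/Q = √((δh/h)² + (3·δw/w)² + (-1·δb/b)²) = √(0.00371 + 0.0243 + 0.00846) = 0.191
Q = 151300, so δQ = 0.191 × 151300 = 28900.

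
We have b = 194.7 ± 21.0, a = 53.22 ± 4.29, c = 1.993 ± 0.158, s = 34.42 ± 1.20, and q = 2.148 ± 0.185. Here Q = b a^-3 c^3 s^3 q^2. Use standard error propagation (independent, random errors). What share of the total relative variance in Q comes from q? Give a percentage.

(δQ/Q)² = (1·δb/b)² + (-3·δa/a)² + (3·δc/c)² + (3·δs/s)² + (2·δq/q)²
  b term: (1×0.108)² = 0.0116
  a term: (-3×0.0806)² = 0.0585
  c term: (3×0.0793)² = 0.0566
  s term: (3×0.0349)² = 0.0109
  q term: (2×0.0861)² = 0.0297
Total = 0.167. Share from q = 0.0297/0.167 = 0.177.

17.7%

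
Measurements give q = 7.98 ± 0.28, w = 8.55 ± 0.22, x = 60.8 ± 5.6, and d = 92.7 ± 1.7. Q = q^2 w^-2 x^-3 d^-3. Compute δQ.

1.43e-12

Q is a product of powers, so relative uncertainties combine in quadrature:
  (2·δq/q)² = (2×0.0351)² = 0.00492;  (-2·δw/w)² = (-2×0.0257)² = 0.00265;  (-3·δx/x)² = (-3×0.0921)² = 0.0764;  (-3·δd/d)² = (-3×0.0183)² = 0.00303
δQ/Q = √(0.0870) = 0.295
Q = 4.87e-12, so δQ = 0.295 × 4.87e-12 = 1.43e-12.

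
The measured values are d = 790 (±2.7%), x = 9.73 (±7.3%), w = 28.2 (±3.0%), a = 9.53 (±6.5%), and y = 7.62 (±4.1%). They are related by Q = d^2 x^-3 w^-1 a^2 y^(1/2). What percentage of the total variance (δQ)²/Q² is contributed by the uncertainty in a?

24.5%

(δQ/Q)² = (2·δd/d)² + (-3·δx/x)² + (-1·δw/w)² + (2·δa/a)² + (½·δy/y)²
  d term: (2×0.0270)² = 0.00292
  x term: (-3×0.0730)² = 0.0480
  w term: (-1×0.0300)² = 0.000900
  a term: (2×0.0650)² = 0.0169
  y term: (0.5×0.0410)² = 0.000420
Total = 0.0691. Share from a = 0.0169/0.0691 = 0.245.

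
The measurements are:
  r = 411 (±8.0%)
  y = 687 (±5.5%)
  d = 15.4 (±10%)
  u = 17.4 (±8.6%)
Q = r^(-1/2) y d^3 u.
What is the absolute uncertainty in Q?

Since Q is a product/quotient, work with relative uncertainties:
  (−½·δr/r)² = (-0.5×0.0800)² = 0.00160;  (1·δy/y)² = (1×0.0550)² = 0.00303;  (3·δd/d)² = (3×0.100)² = 0.0900;  (1·δu/u)² = (1×0.0860)² = 0.00740
δQ/Q = √(0.102) = 0.319
Q = 2.15e+06, so δQ = 0.319 × 2.15e+06 = 6.88e+05.

6.88e+05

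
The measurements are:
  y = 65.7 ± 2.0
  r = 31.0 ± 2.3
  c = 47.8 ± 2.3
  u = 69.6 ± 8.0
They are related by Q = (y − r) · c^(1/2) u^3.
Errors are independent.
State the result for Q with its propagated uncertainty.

(8.09 ± 2.88) × 10^7

Let w = y − r = 34.7. δw = √(δy² + δr²) = √(4.00 + 5.29) = 3.05, so δw/w = 0.0878.
Q is then a monomial in w, c, u:
δQ/Q = √((δw/w)² + (½·δc/c)² + (3·δu/u)²) = √(0.00772 + 0.000579 + 0.119) = 0.357
Q = 8.09e+07, so δQ = 0.357 × 8.09e+07 = 2.88e+07.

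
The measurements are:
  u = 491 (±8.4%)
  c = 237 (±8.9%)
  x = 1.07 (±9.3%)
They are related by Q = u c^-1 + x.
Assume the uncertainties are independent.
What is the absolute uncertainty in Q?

0.272

Let p = u·c^-1 = 2.07. δp/p = √((1·δu/u)² + (-1·δc/c)²) = √(0.00706 + 0.00792) = 0.122, so δp = 0.254.
Q = p + x: δQ = √(δp² + δx²) = √(0.0643 + 0.00990) = 0.272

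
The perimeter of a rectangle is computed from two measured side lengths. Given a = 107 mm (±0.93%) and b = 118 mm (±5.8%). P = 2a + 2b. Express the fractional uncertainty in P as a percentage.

Sums and differences: (δP)² = Σ (cᵢ δxᵢ)².
  (2·δa)² = 3.96;  (2·δb)² = 187
δP = √(191) = 13.8 mm
P = 450 mm, so δP/P = 13.8/450 = 0.0307.

3.07%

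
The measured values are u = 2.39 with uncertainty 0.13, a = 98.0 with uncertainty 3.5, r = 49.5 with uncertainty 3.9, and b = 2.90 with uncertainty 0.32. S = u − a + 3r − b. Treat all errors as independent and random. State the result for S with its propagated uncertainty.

S is a linear combination, so absolute uncertainties add in quadrature:
  (δu)² = 0.0169;  (δa)² = 12.2;  (3·δr)² = 137;  (δb)² = 0.102
δS = √(149) = 12.2
S = 50.0.

50.0 ± 12.2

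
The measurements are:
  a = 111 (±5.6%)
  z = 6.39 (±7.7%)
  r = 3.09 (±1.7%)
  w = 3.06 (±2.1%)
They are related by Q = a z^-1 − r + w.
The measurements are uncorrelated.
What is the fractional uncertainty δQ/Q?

Let p = a·z^-1 = 17.4. δp/p = √((1·δa/a)² + (-1·δz/z)²) = √(0.00314 + 0.00593) = 0.0952, so δp = 1.65.
Q = p − r + w: δQ = √(δp² + δr² + δw²) = √(2.74 + 0.00276 + 0.00413) = 1.66
Q = 17.3, so δQ/Q = 1.66/17.3 = 0.0955.

0.0955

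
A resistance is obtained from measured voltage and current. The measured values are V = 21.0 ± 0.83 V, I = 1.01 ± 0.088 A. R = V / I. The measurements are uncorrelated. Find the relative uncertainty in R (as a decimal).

0.0957

Products/powers → add relative errors in quadrature, weighted by exponent:
  (1·δV/V)² = (1×0.0395)² = 0.00156;  (-1·δI/I)² = (-1×0.0871)² = 0.00759
δR/R = √(0.00915) = 0.0957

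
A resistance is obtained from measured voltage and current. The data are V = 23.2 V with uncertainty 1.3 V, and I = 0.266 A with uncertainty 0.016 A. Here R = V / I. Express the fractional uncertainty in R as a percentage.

8.22%

For a monomial R ∝ V, I^-1, fractional errors add in quadrature:
  (1·δV/V)² = (1×0.0560)² = 0.00314;  (-1·δI/I)² = (-1×0.0602)² = 0.00362
δR/R = √(0.00676) = 0.0822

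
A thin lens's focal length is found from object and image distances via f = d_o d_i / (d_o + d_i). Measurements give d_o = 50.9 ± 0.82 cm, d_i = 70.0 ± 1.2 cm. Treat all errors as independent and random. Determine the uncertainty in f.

∂f/∂d_o = (d_i/(d_o+d_i))² = 0.335;  ∂f/∂d_i = (d_o/(d_o+d_i))² = 0.177
δf = √((∂f/∂d_o · δd_o)² + (∂f/∂d_i · δd_i)²) = √(0.0756 + 0.0452) = 0.348 cm

0.348 cm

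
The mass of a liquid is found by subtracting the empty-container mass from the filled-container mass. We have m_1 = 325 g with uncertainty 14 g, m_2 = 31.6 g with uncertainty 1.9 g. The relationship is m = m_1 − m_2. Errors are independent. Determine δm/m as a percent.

m is a linear combination, so absolute uncertainties add in quadrature:
  (δm_1)² = 196;  (δm_2)² = 3.61
δm = √(200) = 14.1 g
m = 293 g, so δm/m = 14.1/293 = 0.0482.

4.82%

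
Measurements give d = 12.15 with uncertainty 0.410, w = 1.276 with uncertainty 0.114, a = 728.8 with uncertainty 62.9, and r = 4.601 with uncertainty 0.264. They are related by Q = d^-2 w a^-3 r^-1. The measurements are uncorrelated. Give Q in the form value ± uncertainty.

(4.853 ± 1.40) × 10^-12

Relative error in a monomial: (δQ/Q)² = Σ (nᵢ · δxᵢ/xᵢ)².
  (-2·δd/d)² = (-2×0.0337)² = 0.00455;  (1·δw/w)² = (1×0.0893)² = 0.00798;  (-3·δa/a)² = (-3×0.0863)² = 0.0670;  (-1·δr/r)² = (-1×0.0574)² = 0.00329
δQ/Q = √(0.0829) = 0.288
Q = 4.853e-12, so δQ = 0.288 × 4.853e-12 = 1.4e-12.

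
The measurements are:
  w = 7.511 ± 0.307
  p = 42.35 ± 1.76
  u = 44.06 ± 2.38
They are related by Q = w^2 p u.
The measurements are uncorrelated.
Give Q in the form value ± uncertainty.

105300 ± 11200

Each factor contributes (exponent × relative error)² to (δQ/Q)²:
  (2·δw/w)² = (2×0.0409)² = 0.00668;  (1·δp/p)² = (1×0.0416)² = 0.00173;  (1·δu/u)² = (1×0.0540)² = 0.00292
δQ/Q = √(0.0113) = 0.106
Q = 105300, so δQ = 0.106 × 105300 = 11200.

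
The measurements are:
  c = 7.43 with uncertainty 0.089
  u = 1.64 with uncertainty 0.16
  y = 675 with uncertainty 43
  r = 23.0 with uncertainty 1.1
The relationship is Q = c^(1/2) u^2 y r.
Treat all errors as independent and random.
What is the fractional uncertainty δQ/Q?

0.211

Products/powers → add relative errors in quadrature, weighted by exponent:
  (½·δc/c)² = (0.5×0.0120)² = 3.59e-05;  (2·δu/u)² = (2×0.0976)² = 0.0381;  (1·δy/y)² = (1×0.0637)² = 0.00406;  (1·δr/r)² = (1×0.0478)² = 0.00229
δQ/Q = √(0.0445) = 0.211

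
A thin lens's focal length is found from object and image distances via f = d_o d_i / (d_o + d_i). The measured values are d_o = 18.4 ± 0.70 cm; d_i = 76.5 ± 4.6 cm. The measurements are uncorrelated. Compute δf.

∂f/∂d_o = (d_i/(d_o+d_i))² = 0.650;  ∂f/∂d_i = (d_o/(d_o+d_i))² = 0.0376
δf = √((∂f/∂d_o · δd_o)² + (∂f/∂d_i · δd_i)²) = √(0.207 + 0.0299) = 0.487 cm

0.487 cm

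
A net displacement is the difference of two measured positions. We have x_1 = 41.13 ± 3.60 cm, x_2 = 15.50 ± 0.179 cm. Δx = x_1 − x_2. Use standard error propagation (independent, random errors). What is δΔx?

Absolute uncertainties add in quadrature for a linear combination:
  (δx_1)² = 13.0;  (δx_2)² = 0.0320
δΔx = √(13.0) = 3.60 cm

3.60 cm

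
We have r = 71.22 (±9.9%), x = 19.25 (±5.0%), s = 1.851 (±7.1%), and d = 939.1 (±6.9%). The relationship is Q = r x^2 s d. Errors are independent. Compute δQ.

7.89e+06

Relative error in a monomial: (δQ/Q)² = Σ (nᵢ · δxᵢ/xᵢ)².
  (1·δr/r)² = (1×0.0990)² = 0.00980;  (2·δx/x)² = (2×0.0500)² = 0.0100;  (1·δs/s)² = (1×0.0710)² = 0.00504;  (1·δd/d)² = (1×0.0690)² = 0.00476
δQ/Q = √(0.0296) = 0.172
Q = 4.588e+07, so δQ = 0.172 × 4.588e+07 = 7.89e+06.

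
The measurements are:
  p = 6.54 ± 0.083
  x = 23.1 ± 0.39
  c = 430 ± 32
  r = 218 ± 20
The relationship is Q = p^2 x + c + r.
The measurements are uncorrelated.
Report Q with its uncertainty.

Let w = p^2·x = 988. δw/w = √((2·δp/p)² + (1·δx/x)²) = √(0.000644 + 0.000285) = 0.0305, so δw = 30.1.
Q = w + c + r: δQ = √(δw² + δc² + δr²) = √(907 + 1020 + 400) = 48.3
Q = 1640.

1640 ± 48.3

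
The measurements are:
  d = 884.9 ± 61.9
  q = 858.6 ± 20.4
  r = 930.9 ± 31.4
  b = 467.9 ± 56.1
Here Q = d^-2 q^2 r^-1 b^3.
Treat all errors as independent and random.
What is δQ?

40400

Q is a product of powers, so relative uncertainties combine in quadrature:
  (-2·δd/d)² = (-2×0.0700)² = 0.0196;  (2·δq/q)² = (2×0.0238)² = 0.00226;  (-1·δr/r)² = (-1×0.0337)² = 0.00114;  (3·δb/b)² = (3×0.120)² = 0.129
δQ/Q = √(0.152) = 0.390
Q = 103600, so δQ = 0.390 × 103600 = 40400.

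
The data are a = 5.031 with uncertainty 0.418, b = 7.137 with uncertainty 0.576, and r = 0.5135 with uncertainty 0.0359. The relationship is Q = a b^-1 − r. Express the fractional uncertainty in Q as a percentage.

Let p = a·b^-1 = 0.7049. δp/p = √((1·δa/a)² + (-1·δb/b)²) = √(0.00690 + 0.00651) = 0.116, so δp = 0.0817.
Q = p − r: δQ = √(δp² + δr²) = √(0.00667 + 0.00129) = 0.0892
Q = 0.1914, so δQ/Q = 0.0892/0.1914 = 0.466.

46.6%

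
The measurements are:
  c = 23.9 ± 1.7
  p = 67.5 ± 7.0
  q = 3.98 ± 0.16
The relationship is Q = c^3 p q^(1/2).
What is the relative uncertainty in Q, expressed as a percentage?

23.8%

Products/powers → add relative errors in quadrature, weighted by exponent:
  (3·δc/c)² = (3×0.0711)² = 0.0455;  (1·δp/p)² = (1×0.104)² = 0.0108;  (½·δq/q)² = (0.5×0.0402)² = 0.000404
δQ/Q = √(0.0567) = 0.238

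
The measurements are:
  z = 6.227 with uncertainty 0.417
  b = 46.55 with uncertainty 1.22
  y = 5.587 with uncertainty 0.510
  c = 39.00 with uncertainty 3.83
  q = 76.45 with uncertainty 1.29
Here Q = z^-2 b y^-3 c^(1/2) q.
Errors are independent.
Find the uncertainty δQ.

Each factor contributes (exponent × relative error)² to (δQ/Q)²:
  (-2·δz/z)² = (-2×0.0670)² = 0.0179;  (1·δb/b)² = (1×0.0262)² = 0.000687;  (-3·δy/y)² = (-3×0.0913)² = 0.0750;  (½·δc/c)² = (0.5×0.0982)² = 0.00241;  (1·δq/q)² = (1×0.0169)² = 0.000285
δQ/Q = √(0.0963) = 0.310
Q = 3.287, so δQ = 0.310 × 3.287 = 1.02.

1.02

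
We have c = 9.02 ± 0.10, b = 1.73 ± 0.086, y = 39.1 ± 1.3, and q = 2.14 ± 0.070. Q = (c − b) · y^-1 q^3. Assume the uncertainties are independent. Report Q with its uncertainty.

Let u = c − b = 7.29. δu = √(δc² + δb²) = √(0.0100 + 0.00740) = 0.132, so δu/u = 0.0181.
Q is then a monomial in u, y, q:
δQ/Q = √((δu/u)² + (-1·δy/y)² + (3·δq/q)²) = √(0.000327 + 0.00111 + 0.00963) = 0.105
Q = 1.83, so δQ = 0.105 × 1.83 = 0.192.

1.83 ± 0.192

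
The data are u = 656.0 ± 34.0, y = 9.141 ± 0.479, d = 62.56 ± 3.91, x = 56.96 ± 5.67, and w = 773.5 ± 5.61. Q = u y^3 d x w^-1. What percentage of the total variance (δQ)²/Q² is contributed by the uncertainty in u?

6.51%

(δQ/Q)² = (1·δu/u)² + (3·δy/y)² + (1·δd/d)² + (1·δx/x)² + (-1·δw/w)²
  u term: (1×0.0518)² = 0.00269
  y term: (3×0.0524)² = 0.0247
  d term: (1×0.0625)² = 0.00391
  x term: (1×0.0995)² = 0.00991
  w term: (-1×0.00725)² = 5.26e-05
Total = 0.0413. Share from u = 0.00269/0.0413 = 0.0651.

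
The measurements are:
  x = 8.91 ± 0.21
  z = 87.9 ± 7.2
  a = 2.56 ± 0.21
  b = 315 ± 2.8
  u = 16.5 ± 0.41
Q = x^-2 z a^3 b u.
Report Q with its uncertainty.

96500 ± 25600

Each factor contributes (exponent × relative error)² to (δQ/Q)²:
  (-2·δx/x)² = (-2×0.0236)² = 0.00222;  (1·δz/z)² = (1×0.0819)² = 0.00671;  (3·δa/a)² = (3×0.0820)² = 0.0606;  (1·δb/b)² = (1×0.00889)² = 7.9e-05;  (1·δu/u)² = (1×0.0248)² = 0.000617
δQ/Q = √(0.0702) = 0.265
Q = 96500, so δQ = 0.265 × 96500 = 25600.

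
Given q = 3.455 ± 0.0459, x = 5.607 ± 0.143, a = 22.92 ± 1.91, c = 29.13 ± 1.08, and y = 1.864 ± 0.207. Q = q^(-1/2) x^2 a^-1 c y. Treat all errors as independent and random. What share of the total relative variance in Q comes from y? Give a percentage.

(δQ/Q)² = (−½·δq/q)² + (2·δx/x)² + (-1·δa/a)² + (1·δc/c)² + (1·δy/y)²
  q term: (-0.5×0.0133)² = 4.41e-05
  x term: (2×0.0255)² = 0.00260
  a term: (-1×0.0833)² = 0.00694
  c term: (1×0.0371)² = 0.00137
  y term: (1×0.111)² = 0.0123
Total = 0.0233. Share from y = 0.0123/0.0233 = 0.529.

52.9%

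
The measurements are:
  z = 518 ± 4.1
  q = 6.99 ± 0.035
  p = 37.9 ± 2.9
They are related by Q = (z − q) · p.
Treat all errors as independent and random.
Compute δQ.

1490

Let u = z − q = 511. δu = √(δz² + δq²) = √(16.8 + 0.00123) = 4.10, so δu/u = 0.00802.
Q is then a monomial in u, p:
δQ/Q = √((δu/u)² + (1·δp/p)²) = √(6.44e-05 + 0.00585) = 0.0769
Q = 19400, so δQ = 0.0769 × 19400 = 1490.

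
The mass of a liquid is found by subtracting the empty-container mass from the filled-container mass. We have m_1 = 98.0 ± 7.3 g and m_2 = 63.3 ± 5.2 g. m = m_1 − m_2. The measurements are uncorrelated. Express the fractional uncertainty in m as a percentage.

25.8%

For a sum/difference, combine absolute errors in quadrature:
  (δm_1)² = 53.3;  (δm_2)² = 27.0
δm = √(80.3) = 8.96 g
m = 34.7 g, so δm/m = 8.96/34.7 = 0.258.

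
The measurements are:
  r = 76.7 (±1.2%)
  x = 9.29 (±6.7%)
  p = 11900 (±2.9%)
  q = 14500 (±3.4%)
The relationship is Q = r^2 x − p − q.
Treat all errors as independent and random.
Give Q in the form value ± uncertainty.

28300 ± 3940

Let w = r^2·x = 54700. δw/w = √((2·δr/r)² + (1·δx/x)²) = √(0.000576 + 0.00449) = 0.0712, so δw = 3890.
Q = w − p − q: δQ = √(δw² + δp² + δq²) = √(1.51e+07 + 1.19e+05 + 2.43e+05) = 3940
Q = 28300.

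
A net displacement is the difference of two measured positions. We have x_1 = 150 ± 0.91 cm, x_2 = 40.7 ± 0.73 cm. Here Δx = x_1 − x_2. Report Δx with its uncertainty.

Sums and differences: (δΔx)² = Σ (cᵢ δxᵢ)².
  (δx_1)² = 0.828;  (δx_2)² = 0.533
δΔx = √(1.36) = 1.17 cm
Δx = 109 cm.

109 ± 1.17 cm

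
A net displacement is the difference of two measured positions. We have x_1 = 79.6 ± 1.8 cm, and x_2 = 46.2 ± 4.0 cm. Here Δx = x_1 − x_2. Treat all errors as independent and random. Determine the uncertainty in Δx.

4.39 cm

Δx is a linear combination, so absolute uncertainties add in quadrature:
  (δx_1)² = 3.24;  (δx_2)² = 16.0
δΔx = √(19.2) = 4.39 cm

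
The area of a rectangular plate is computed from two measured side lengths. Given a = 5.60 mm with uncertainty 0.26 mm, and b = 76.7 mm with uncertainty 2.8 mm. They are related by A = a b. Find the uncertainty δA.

25.4 mm^2

Products/powers → add relative errors in quadrature, weighted by exponent:
  (1·δa/a)² = (1×0.0464)² = 0.00216;  (1·δb/b)² = (1×0.0365)² = 0.00133
δA/A = √(0.00349) = 0.0591
A = 430 mm^2, so δA = 0.0591 × 430 = 25.4 mm^2.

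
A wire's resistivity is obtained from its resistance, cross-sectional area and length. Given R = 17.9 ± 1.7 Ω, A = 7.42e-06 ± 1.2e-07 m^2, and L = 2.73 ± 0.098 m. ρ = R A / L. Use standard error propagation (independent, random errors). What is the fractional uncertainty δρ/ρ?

0.103

Since ρ is a product/quotient, work with relative uncertainties:
  (1·δR/R)² = (1×0.0950)² = 0.00902;  (1·δA/A)² = (1×0.0162)² = 0.000262;  (-1·δL/L)² = (-1×0.0359)² = 0.00129
δρ/ρ = √(0.0106) = 0.103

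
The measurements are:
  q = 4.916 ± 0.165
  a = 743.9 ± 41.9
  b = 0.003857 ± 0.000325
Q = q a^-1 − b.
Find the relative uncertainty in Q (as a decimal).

Let p = q·a^-1 = 0.006608. δp/p = √((1·δq/q)² + (-1·δa/a)²) = √(0.00113 + 0.00317) = 0.0656, so δp = 0.000433.
Q = p − b: δQ = √(δp² + δb²) = √(1.88e-07 + 1.06e-07) = 0.000542
Q = 0.002751, so δQ/Q = 0.000542/0.002751 = 0.197.

0.197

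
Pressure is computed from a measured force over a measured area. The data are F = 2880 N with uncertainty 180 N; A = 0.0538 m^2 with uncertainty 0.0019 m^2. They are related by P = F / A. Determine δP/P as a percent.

7.18%

For a monomial P ∝ F, A^-1, fractional errors add in quadrature:
  (1·δF/F)² = (1×0.0625)² = 0.00391;  (-1·δA/A)² = (-1×0.0353)² = 0.00125
δP/P = √(0.00515) = 0.0718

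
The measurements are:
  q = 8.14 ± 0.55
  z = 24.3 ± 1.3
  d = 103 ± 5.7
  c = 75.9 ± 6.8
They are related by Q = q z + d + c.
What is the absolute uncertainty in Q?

19.2

Let p = q·z = 198. δp/p = √((1·δq/q)² + (1·δz/z)²) = √(0.00457 + 0.00286) = 0.0862, so δp = 17.0.
Q = p + d + c: δQ = √(δp² + δd² + δc²) = √(291 + 32.5 + 46.2) = 19.2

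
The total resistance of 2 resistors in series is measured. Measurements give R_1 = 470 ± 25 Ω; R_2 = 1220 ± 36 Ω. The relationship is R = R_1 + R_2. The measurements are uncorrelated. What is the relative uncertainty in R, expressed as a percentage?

2.59%

Sums and differences: (δR)² = Σ (cᵢ δxᵢ)².
  (δR_1)² = 625;  (δR_2)² = 1300
δR = √(1920) = 43.8 Ω
R = 1690 Ω, so δR/R = 43.8/1690 = 0.0259.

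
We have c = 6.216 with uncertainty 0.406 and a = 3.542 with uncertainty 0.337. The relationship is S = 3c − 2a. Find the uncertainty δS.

1.39

Each term contributes (cᵢ δxᵢ)² to (δS)²:
  (3·δc)² = 1.48;  (2·δa)² = 0.454
δS = √(1.94) = 1.39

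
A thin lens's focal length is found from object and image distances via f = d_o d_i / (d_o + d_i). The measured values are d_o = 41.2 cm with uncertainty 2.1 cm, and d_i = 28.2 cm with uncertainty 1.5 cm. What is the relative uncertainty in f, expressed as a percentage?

∂f/∂d_o = (d_i/(d_o+d_i))² = 0.165;  ∂f/∂d_i = (d_o/(d_o+d_i))² = 0.352
δf = √((∂f/∂d_o · δd_o)² + (∂f/∂d_i · δd_i)²) = √(0.120 + 0.279) = 0.632 cm
f = 16.7 cm, so δf/f = 0.632/16.7 = 0.0378.

3.78%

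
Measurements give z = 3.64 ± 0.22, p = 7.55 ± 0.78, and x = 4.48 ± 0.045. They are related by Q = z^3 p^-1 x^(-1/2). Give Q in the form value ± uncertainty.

Relative error in a monomial: (δQ/Q)² = Σ (nᵢ · δxᵢ/xᵢ)².
  (3·δz/z)² = (3×0.0604)² = 0.0329;  (-1·δp/p)² = (-1×0.103)² = 0.0107;  (−½·δx/x)² = (-0.5×0.0100)² = 2.52e-05
δQ/Q = √(0.0436) = 0.209
Q = 3.02, so δQ = 0.209 × 3.02 = 0.630.

3.02 ± 0.630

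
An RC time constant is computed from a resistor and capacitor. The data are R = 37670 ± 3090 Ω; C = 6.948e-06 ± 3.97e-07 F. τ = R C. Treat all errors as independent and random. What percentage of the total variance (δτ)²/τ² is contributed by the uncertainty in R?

(δτ/τ)² = (1·δR/R)² + (1·δC/C)²
  R term: (1×0.0820)² = 0.00673
  C term: (1×0.0571)² = 0.00326
Total = 0.00999. Share from R = 0.00673/0.00999 = 0.673.

67.3%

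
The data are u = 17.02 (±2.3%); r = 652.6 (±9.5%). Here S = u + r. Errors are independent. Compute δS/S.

0.0926

Sums and differences: (δS)² = Σ (cᵢ δxᵢ)².
  (δu)² = 0.153;  (δr)² = 3840
δS = √(3840) = 62.0
S = 669.6, so δS/S = 62.0/669.6 = 0.0926.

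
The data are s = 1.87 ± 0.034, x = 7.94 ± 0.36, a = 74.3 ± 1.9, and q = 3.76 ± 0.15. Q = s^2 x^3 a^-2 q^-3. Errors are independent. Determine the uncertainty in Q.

0.00114

Since Q is a product/quotient, work with relative uncertainties:
  (2·δs/s)² = (2×0.0182)² = 0.00132;  (3·δx/x)² = (3×0.0453)² = 0.0185;  (-2·δa/a)² = (-2×0.0256)² = 0.00262;  (-3·δq/q)² = (-3×0.0399)² = 0.0143
δQ/Q = √(0.0368) = 0.192
Q = 0.00596, so δQ = 0.192 × 0.00596 = 0.00114.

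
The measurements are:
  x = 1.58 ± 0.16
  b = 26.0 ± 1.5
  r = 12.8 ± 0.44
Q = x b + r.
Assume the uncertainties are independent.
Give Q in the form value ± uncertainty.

Let p = x·b = 41.1. δp/p = √((1·δx/x)² + (1·δb/b)²) = √(0.0103 + 0.00333) = 0.117, so δp = 4.79.
Q = p + r: δQ = √(δp² + δr²) = √(22.9 + 0.194) = 4.81
Q = 53.9.

53.9 ± 4.81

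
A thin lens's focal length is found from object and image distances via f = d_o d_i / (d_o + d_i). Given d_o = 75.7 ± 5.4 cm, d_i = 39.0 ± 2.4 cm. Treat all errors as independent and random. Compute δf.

∂f/∂d_o = (d_i/(d_o+d_i))² = 0.116;  ∂f/∂d_i = (d_o/(d_o+d_i))² = 0.436
δf = √((∂f/∂d_o · δd_o)² + (∂f/∂d_i · δd_i)²) = √(0.390 + 1.09) = 1.22 cm

1.22 cm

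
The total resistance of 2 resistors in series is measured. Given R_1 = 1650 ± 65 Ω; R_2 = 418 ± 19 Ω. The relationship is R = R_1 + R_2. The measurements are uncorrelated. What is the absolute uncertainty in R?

67.7 Ω

For a sum/difference, combine absolute errors in quadrature:
  (δR_1)² = 4220;  (δR_2)² = 361
δR = √(4590) = 67.7 Ω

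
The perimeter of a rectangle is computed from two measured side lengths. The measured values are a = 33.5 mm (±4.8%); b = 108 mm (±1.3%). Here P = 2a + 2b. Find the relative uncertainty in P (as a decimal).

0.0151

Sums and differences: (δP)² = Σ (cᵢ δxᵢ)².
  (2·δa)² = 10.3;  (2·δb)² = 7.88
δP = √(18.2) = 4.27 mm
P = 283 mm, so δP/P = 4.27/283 = 0.0151.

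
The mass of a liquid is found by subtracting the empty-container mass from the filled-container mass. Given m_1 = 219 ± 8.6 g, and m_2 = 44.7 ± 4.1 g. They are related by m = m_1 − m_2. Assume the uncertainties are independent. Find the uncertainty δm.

9.53 g

Sums and differences: (δm)² = Σ (cᵢ δxᵢ)².
  (δm_1)² = 74.0;  (δm_2)² = 16.8
δm = √(90.8) = 9.53 g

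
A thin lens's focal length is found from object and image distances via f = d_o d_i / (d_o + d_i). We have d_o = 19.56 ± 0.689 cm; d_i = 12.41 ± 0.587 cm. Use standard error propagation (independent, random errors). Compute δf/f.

0.0320

∂f/∂d_o = (d_i/(d_o+d_i))² = 0.151;  ∂f/∂d_i = (d_o/(d_o+d_i))² = 0.374
δf = √((∂f/∂d_o · δd_o)² + (∂f/∂d_i · δd_i)²) = √(0.0108 + 0.0483) = 0.243 cm
f = 7.593 cm, so δf/f = 0.243/7.593 = 0.0320.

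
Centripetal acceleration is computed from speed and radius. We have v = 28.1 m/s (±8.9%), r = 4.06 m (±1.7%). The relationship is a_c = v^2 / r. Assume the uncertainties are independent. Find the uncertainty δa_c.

34.8 m/s^2

Products/powers → add relative errors in quadrature, weighted by exponent:
  (2·δv/v)² = (2×0.0890)² = 0.0317;  (-1·δr/r)² = (-1×0.0170)² = 0.000289
δa_c/a_c = √(0.0320) = 0.179
a_c = 194 m/s^2, so δa_c = 0.179 × 194 = 34.8 m/s^2.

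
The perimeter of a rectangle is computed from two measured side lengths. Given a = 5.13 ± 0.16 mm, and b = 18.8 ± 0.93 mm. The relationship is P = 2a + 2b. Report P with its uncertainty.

Each term contributes (cᵢ δxᵢ)² to (δP)²:
  (2·δa)² = 0.102;  (2·δb)² = 3.46
δP = √(3.56) = 1.89 mm
P = 47.9 mm.

47.9 ± 1.89 mm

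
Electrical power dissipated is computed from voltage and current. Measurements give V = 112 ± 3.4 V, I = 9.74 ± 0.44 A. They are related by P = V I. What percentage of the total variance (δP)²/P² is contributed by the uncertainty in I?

(δP/P)² = (1·δV/V)² + (1·δI/I)²
  V term: (1×0.0304)² = 0.000922
  I term: (1×0.0452)² = 0.00204
Total = 0.00296. Share from I = 0.00204/0.00296 = 0.689.

68.9%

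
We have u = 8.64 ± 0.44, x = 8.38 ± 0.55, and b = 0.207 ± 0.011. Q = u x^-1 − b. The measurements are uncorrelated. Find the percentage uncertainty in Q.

Let p = u·x^-1 = 1.03. δp/p = √((1·δu/u)² + (-1·δx/x)²) = √(0.00259 + 0.00431) = 0.0831, so δp = 0.0857.
Q = p − b: δQ = √(δp² + δb²) = √(0.00734 + 0.000121) = 0.0864
Q = 0.824, so δQ/Q = 0.0864/0.824 = 0.105.

10.5%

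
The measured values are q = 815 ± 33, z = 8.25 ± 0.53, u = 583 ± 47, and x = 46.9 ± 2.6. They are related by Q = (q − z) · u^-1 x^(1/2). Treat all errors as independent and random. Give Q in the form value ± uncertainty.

Let w = q − z = 807. δw = √(δq² + δz²) = √(1090 + 0.281) = 33.0, so δw/w = 0.0409.
Q is then a monomial in w, u, x:
δQ/Q = √((δw/w)² + (-1·δu/u)² + (½·δx/x)²) = √(0.00167 + 0.00650 + 0.000768) = 0.0946
Q = 9.48, so δQ = 0.0946 × 9.48 = 0.896.

9.48 ± 0.896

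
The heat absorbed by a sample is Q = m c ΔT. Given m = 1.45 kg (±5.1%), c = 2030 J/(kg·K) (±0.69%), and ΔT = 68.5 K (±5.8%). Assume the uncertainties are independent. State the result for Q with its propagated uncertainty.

(2.02 ± 0.156) × 10^5 J

Products/powers → add relative errors in quadrature, weighted by exponent:
  (1·δm/m)² = (1×0.0510)² = 0.00260;  (1·δc/c)² = (1×0.00690)² = 4.76e-05;  (1·δΔT/ΔT)² = (1×0.0580)² = 0.00336
δQ/Q = √(0.00601) = 0.0775
Q = 2.02e+05 J, so δQ = 0.0775 × 2.02e+05 = 15600 J.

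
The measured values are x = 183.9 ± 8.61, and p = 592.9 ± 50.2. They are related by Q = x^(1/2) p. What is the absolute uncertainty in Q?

Each factor contributes (exponent × relative error)² to (δQ/Q)²:
  (½·δx/x)² = (0.5×0.0468)² = 0.000548;  (1·δp/p)² = (1×0.0847)² = 0.00717
δQ/Q = √(0.00772) = 0.0878
Q = 8040, so δQ = 0.0878 × 8040 = 706.

706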